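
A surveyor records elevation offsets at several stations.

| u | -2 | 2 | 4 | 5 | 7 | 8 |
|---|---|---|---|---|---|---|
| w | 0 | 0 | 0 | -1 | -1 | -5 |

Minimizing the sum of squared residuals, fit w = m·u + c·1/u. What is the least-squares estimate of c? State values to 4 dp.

c = 2.3013

The normal equations are: 162·m + 6·c = -52;  6·m + (50061/78400)·c = -271/280.
(Σu·u = 162, Σu·1/u = 6, Σ1/u·1/u = 50061/78400, Σu·w = -52, Σ1/u·w = -271/280.)
Eliminating c: (50061/78400)·(row 1) − 6·(row 2) gives (2643741/39200)·m = (50061/78400)·(-52) − 6·(-271/280) = -536973/19600, so m = -357982/881247.
Then c = ((-271/280) − 6·(-357982/881247))/(50061/78400) = 2028040/881247.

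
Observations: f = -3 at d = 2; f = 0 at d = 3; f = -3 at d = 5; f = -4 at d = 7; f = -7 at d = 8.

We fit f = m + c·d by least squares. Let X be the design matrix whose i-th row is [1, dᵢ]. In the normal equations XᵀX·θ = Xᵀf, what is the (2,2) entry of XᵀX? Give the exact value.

151

Row 2 ↔ basis d, column 2 ↔ basis d, so (XᵀX)_{2,2} = Σᵢ (d)·(d) = (2)·(2) + (3)·(3) + (5)·(5) + (7)·(7) + (8)·(8) = 151.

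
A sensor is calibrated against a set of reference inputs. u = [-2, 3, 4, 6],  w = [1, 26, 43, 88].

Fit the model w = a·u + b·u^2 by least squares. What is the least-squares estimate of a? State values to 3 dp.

Sums needed: Σu·u = 65, Σu·u^2 = 299, Σu^2·u^2 = 1649.
Moment sums: Σu·w = 776, Σu^2·w = 4094.
Δ = 65·1649 − 299² = 17784.
a = (776·1649 − 299·4094)/17784 = 487/156; b = (65·4094 − 299·776)/17784 = 23/12.

a = 3.122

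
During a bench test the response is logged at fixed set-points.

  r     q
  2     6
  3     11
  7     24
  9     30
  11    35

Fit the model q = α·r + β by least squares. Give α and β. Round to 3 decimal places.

Normal-equation sums: Σr·r = 264, Σr = 32, Σ1 = 5.
Moment sums: Σr·q = 868, Σq = 106.
Δ = 264·5 − 32² = 296.
α = (868·5 − 32·106)/296 = 237/74; β = (264·106 − 32·868)/296 = 26/37.

α = 3.203, β = 0.703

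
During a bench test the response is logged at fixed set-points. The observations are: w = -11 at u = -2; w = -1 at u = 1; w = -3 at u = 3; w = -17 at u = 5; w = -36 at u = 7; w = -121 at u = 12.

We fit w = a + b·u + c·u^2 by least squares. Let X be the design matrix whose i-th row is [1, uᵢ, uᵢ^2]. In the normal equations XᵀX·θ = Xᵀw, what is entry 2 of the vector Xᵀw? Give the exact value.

Entry 2 ↔ basis u, so (Xᵀw)_{2} = Σᵢ (u)·wᵢ = (-2)·(-11) + (1)·(-1) + (3)·(-3) + (5)·(-17) + (7)·(-36) + (12)·(-121) = -1777.

-1777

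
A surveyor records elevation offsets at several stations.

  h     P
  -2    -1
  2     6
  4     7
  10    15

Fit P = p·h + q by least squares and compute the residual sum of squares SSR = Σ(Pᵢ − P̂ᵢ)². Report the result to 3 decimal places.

From the data, Σh·h = 124, Σh = 14, Σ1 = 4.
Right-hand side: Σh·P = 192, ΣP = 27.
So AᵀA·[p, q]ᵀ = AᵀP: [[124, 14]; [14, 4]]·[p, q]ᵀ = [192, 27]ᵀ.
Δ = 124·4 − 14² = 300.
p = (192·4 − 14·27)/300 = 13/10; q = (124·27 − 14·192)/300 = 11/5.
Residuals: -3/5, 6/5, -2/5, -1/5; SSR = 2.

SSR = 2.000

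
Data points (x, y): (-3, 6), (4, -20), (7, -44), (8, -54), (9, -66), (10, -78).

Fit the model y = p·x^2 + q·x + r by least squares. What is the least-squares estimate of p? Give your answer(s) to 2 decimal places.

p = -0.47

AᵀA·[p, q, r]ᵀ = Aᵀy reads: 23395·p + 2621·q + 319·r = -19024;  2621·p + 319·q + 35·r = -2212;  319·p + 35·q + 6·r = -256.
(Σx^2·x^2 = 23395, Σx^2·x = 2621, Σx^2 = 319, Σx·x = 319, Σx = 35, Σ1 = 6, Σx^2·y = -19024, Σx·y = -2212, Σy = -256.)
Solving the 3×3 system (Gaussian elimination) gives p = -112987/241620, q = -764197/241620, r = 25973/40270.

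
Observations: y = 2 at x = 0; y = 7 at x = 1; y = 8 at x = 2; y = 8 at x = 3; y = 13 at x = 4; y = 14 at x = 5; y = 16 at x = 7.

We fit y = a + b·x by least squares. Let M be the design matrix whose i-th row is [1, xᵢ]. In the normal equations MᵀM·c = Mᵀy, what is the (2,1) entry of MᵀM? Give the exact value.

22

Row 2 ↔ basis x, column 1 ↔ basis 1, so (MᵀM)_{2,1} = Σᵢ x = (0)·(1) + (1)·(1) + (2)·(1) + (3)·(1) + (4)·(1) + (5)·(1) + (7)·(1) = 22.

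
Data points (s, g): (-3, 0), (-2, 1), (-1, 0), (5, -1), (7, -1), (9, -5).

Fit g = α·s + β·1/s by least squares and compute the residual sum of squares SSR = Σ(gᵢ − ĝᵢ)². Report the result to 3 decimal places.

SSR = 7.005

AᵀA·[α, β]ᵀ = Aᵀg reads: 169·α + 6·β = -59;  6·α + (569101/396900)·β = -881/630.
(Σs·s = 169, Σs·1/s = 6, Σ1/s·1/s = 569101/396900, Σs·g = -59, Σ1/s·g = -881/630.)
Eliminating β: (569101/396900)·(row 1) − 6·(row 2) gives (81889669/396900)·α = (569101/396900)·(-59) − 6·(-881/630) = -30246779/396900, so α = -30246779/81889669.
Then β = ((-881/630) − 6·(-30246779/81889669))/(569101/396900) = 46702530/81889669.
Residuals: -75172827/81889669, 44747376/81889669, 16455751/81889669, 60003720/81889669, 123165994/81889669, -142416504/81889669; SSR = 573660182/81889669.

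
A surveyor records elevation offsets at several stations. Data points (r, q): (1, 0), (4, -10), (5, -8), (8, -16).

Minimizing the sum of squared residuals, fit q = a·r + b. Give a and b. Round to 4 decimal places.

Sums needed: Σr·r = 106, Σr = 18, Σ1 = 4.
Right-hand side: Σr·q = -208, Σq = -34.
So XᵀX·[a, b]ᵀ = Xᵀq: [[106, 18]; [18, 4]]·[a, b]ᵀ = [-208, -34]ᵀ.
Determinant 106·4 − 18² = 100.
a = ((-208)·4 − 18·(-34))/100 = -11/5; b = (106·(-34) − 18·(-208))/100 = 7/5.

a = -2.2000, b = 1.4000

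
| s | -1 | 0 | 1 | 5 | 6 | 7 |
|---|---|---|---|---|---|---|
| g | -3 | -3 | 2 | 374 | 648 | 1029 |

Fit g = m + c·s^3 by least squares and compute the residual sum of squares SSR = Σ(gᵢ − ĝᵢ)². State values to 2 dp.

Entries of XᵀX: Σ1 = 6, Σs^3 = 684, Σs^3·s^3 = 179932.
Moment sums: Σg = 2047, Σs^3·g = 539670.
XᵀX·[m, c]ᵀ = Xᵀg becomes [[6, 684]; [684, 179932]]·[m, c]ᵀ = [2047, 539670]ᵀ.
det = 6·179932 − 684² = 611736.
m = (2047·179932 − 684·539670)/611736 = -203369/152934; c = (6·539670 − 684·2047)/611736 = 76578/25489.
Residuals: 204035/152934, -255433/152934, 49769/152934, -32815/152934, 59513/152934, -25069/152934; SSR = 749345/152934.

SSR = 4.90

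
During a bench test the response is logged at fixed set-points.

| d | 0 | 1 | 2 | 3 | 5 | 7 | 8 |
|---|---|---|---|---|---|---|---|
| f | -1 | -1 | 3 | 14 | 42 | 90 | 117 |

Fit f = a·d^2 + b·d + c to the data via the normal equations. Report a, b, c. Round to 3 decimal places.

a = 2.024, b = -1.282, c = -1.464

Sums needed: Σd^2·d^2 = 7220, Σd^2·d = 1016, Σd^2 = 152, Σd·d = 152, Σd = 26, Σ1 = 7.
For Aᵀf: Σd^2·f = 13085, Σd·f = 1823, Σf = 264.
Row-reducing yields a = 15889/7852, b = -10067/7852, c = -5747/3926.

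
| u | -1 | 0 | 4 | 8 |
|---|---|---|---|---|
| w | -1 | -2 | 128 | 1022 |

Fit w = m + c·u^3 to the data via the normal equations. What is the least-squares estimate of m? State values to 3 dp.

From the data, Σ1 = 4, Σu^3 = 575, Σu^3·u^3 = 266241.
Moment sums: Σw = 1147, Σu^3·w = 531457.
AᵀA·[m, c]ᵀ = Aᵀw becomes [[4, 575]; [575, 266241]]·[m, c]ᵀ = [1147, 531457]ᵀ.
det = 4·266241 − 575² = 734339.
m = (1147·266241 − 575·531457)/734339 = -209348/734339; c = (4·531457 − 575·1147)/734339 = 1466303/734339.

m = -0.285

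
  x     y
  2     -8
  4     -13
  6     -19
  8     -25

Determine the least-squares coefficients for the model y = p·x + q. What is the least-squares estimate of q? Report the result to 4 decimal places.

q = -2.0000

From the data, Σx·x = 120, Σx = 20, Σ1 = 4.
For Aᵀy: Σx·y = -382, Σy = -65.
AᵀA·[p, q]ᵀ = Aᵀy becomes [[120, 20]; [20, 4]]·[p, q]ᵀ = [-382, -65]ᵀ.
Determinant 120·4 − 20² = 80.
p = ((-382)·4 − 20·(-65))/80 = -57/20; q = (120·(-65) − 20·(-382))/80 = -2.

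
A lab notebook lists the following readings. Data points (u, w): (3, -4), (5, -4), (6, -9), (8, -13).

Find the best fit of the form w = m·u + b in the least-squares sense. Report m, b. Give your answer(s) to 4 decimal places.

The normal system XᵀX·[m, b]ᵀ = Xᵀw is [[134, 22]; [22, 4]]·[m, b]ᵀ = [-190, -30]ᵀ.
det = 134·4 − 22² = 52.
m = ((-190)·4 − 22·(-30))/52 = -25/13; b = (134·(-30) − 22·(-190))/52 = 40/13.

m = -1.9231, b = 3.0769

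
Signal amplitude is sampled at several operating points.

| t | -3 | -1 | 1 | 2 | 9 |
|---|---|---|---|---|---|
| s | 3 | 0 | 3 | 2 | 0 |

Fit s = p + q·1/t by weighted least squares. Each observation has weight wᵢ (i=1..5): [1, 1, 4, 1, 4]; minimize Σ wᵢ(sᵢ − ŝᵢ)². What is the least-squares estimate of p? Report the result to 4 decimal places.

p = 1.0467

Compute the Gram sums: Σwᵢ·1 = 11, Σwᵢ·1/t = 65/18, Σwᵢ·1/t·1/t = 1753/324.
Moment sums: Σwᵢ·s = 17, Σwᵢ·1/t·s = 12.
XᵀWX·[p, q]ᵀ = XᵀWs becomes [[11, 65/18]; [65/18, 1753/324]]·[p, q]ᵀ = [17, 12]ᵀ.
det = 11·(1753/324) − (65/18)² = 7529/162.
p = (17·(1753/324) − (65/18)·12)/(7529/162) = 15761/15058; q = (11·12 − (65/18)·17)/(7529/162) = 11439/7529.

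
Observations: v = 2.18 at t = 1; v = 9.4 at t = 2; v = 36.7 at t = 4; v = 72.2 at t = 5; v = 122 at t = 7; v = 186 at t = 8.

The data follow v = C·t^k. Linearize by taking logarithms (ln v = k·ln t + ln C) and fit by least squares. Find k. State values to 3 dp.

Taking logs, ln v = k·ln t + ln C, so regress ln v on ln t.
AᵀA = [[13.1032, 7.7142]; [7.7142, 6]], rhs = [33.6500, 20.9320]ᵀ  (here Σln t = 7.7142, Σ(ln t)² = 13.1032, Σln v = 20.9320, Σln t·ln v = 33.6500).
Solving (det = 19.1098): k = 2.11542, ln C = 0.76886.

k = 2.115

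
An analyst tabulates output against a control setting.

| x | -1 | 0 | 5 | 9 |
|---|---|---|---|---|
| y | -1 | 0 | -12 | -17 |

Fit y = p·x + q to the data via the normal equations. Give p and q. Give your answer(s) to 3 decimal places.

p = -1.768, q = -1.753

Normal-equation sums: Σx·x = 107, Σx = 13, Σ1 = 4.
And Σx·y = -212, Σy = -30.
Δ = 107·4 − 13² = 259.
p = ((-212)·4 − 13·(-30))/259 = -458/259; q = (107·(-30) − 13·(-212))/259 = -454/259.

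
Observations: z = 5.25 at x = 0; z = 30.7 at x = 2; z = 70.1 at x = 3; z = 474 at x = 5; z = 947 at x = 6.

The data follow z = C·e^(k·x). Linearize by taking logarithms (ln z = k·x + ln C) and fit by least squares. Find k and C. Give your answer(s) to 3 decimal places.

Taking logs, ln z = k·x + ln C, so regress ln z on x.
XᵀX = [[74.0000, 16.0000]; [16.0000, 5]], rhs = [91.5241, 22.3469]ᵀ  (here Σx = 16.0000, Σ(x)² = 74.0000, Σln z = 22.3469, Σx·ln z = 91.5241).
Slope k = (n·Σx·ln z − Σx·Σln z)/(n·Σ(x)² − (Σx)²) = (5·91.5241 − 16.0000·22.3469)/114.0000 = 0.87781; ln C = (Σln z − k·Σx)/n = 1.66040, so C = exp(1.66040) = 5.26144.

k = 0.878, C = 5.261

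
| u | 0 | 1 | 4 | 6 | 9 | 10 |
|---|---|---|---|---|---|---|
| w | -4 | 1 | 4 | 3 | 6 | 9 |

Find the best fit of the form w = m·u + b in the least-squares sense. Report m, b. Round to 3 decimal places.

m = 1.000, b = -1.833

Forming MᵀM = [[234, 30]; [30, 6]] and Mᵀw = [179, 19]ᵀ gives MᵀM·[m, b]ᵀ = Mᵀw.
Eliminating b: 6·(row 1) − 30·(row 2) gives 504·m = 6·179 − 30·19 = 504, so m = 1.
Then b = (19 − 30·1)/6 = -11/6.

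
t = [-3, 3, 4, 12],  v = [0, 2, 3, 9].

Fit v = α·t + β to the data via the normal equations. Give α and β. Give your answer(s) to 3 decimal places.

Setting ∂/∂α … = 0 gives: 178·α + 16·β = 126;  16·α + 4·β = 14.
Determinant 178·4 − 16² = 456.
α = (126·4 − 16·14)/456 = 35/57; β = (178·14 − 16·126)/456 = 119/114.

α = 0.614, β = 1.044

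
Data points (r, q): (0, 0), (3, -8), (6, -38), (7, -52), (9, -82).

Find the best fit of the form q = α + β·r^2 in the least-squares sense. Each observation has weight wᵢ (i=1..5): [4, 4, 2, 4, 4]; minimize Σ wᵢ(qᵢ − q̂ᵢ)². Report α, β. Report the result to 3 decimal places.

α = 0.067, β = -1.027

Forming AᵀWA = [[18, 628]; [628, 38764]] and AᵀWq = [-644, -39784]ᵀ gives AᵀWA·[α, β]ᵀ = AᵀWq.
det = 18·38764 − 628² = 303368.
α = ((-644)·38764 − 628·(-39784))/303368 = 2542/37921; β = (18·(-39784) − 628·(-644))/303368 = -38960/37921.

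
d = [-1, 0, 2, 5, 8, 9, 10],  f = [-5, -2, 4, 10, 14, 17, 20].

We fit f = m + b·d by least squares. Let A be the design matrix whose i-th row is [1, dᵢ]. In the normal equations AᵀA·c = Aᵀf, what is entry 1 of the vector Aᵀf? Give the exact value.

Entry 1 ↔ basis 1, so (Aᵀf)_{1} = Σᵢ fᵢ = (1)·(-5) + (1)·(-2) + (1)·(4) + (1)·(10) + (1)·(14) + (1)·(17) + (1)·(20) = 58.

58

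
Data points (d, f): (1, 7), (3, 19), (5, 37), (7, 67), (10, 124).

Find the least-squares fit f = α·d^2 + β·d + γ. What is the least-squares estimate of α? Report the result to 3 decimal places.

α = 1.051

Sums needed: Σd^2·d^2 = 13108, Σd^2·d = 1496, Σd^2 = 184, Σd·d = 184, Σd = 26, Σ1 = 5.
And Σd^2·f = 16786, Σd·f = 1958, Σf = 254.
Solving the 3×3 system (Gaussian elimination) gives α = 4049/3854, β = 5585/3854, γ = 8869/1927.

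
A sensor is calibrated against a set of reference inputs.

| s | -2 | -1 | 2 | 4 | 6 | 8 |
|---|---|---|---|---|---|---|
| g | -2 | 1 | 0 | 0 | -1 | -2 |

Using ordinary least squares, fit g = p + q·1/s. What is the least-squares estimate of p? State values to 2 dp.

p = -0.70

Forming MᵀM = [[6, -11/24]; [-11/24, 925/576]] and Mᵀg = [-4, -5/12]ᵀ gives MᵀM·[p, q]ᵀ = Mᵀg.
Determinant 6·(925/576) − (-11/24)² = 5429/576.
p = ((-4)·(925/576) − (-11/24)·(-5/12))/(5429/576) = -3810/5429; q = (6·(-5/12) − (-11/24)·(-4))/(5429/576) = -2496/5429.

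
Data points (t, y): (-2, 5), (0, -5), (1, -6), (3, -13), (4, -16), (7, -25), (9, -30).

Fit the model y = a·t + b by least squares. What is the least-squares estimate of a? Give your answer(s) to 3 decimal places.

From the data, Σt·t = 160, Σt = 22, Σ1 = 7.
And Σt·y = -564, Σy = -90.
MᵀM·[a, b]ᵀ = Mᵀy becomes [[160, 22]; [22, 7]]·[a, b]ᵀ = [-564, -90]ᵀ.
det = 160·7 − 22² = 636.
a = ((-564)·7 − 22·(-90))/636 = -164/53; b = (160·(-90) − 22·(-564))/636 = -166/53.

a = -3.094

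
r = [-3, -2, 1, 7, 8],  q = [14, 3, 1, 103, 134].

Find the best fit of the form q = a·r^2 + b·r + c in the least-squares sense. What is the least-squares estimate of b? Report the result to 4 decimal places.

The normal system MᵀM·[a, b, c]ᵀ = Mᵀq is [[6595, 821, 127]; [821, 127, 11]; [127, 11, 5]]·[a, b, c]ᵀ = [13762, 1746, 255]ᵀ.
Row-reducing yields a = 267755/132558, b = 117365/132558, c = -49787/22093.

b = 0.8854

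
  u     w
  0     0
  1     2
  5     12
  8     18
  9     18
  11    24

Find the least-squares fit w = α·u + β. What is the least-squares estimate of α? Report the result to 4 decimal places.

α = 2.1409

Sums needed: Σu·u = 292, Σu = 34, Σ1 = 6.
Right-hand side: Σu·w = 632, Σw = 74.
det = 292·6 − 34² = 596.
α = (632·6 − 34·74)/596 = 319/149; β = (292·74 − 34·632)/596 = 30/149.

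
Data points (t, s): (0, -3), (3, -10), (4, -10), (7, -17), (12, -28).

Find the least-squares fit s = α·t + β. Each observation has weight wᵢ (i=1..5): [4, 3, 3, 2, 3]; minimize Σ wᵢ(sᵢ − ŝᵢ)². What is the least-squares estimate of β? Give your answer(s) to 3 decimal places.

β = -2.869

Compute the Gram sums: Σwᵢ·t·t = 605, Σwᵢ·t = 71, Σwᵢ·1 = 15.
For AᵀWs: Σwᵢ·t·s = -1456, Σwᵢ·s = -190.
Normal equations: [[605, 71]; [71, 15]]·[α, β]ᵀ = [-1456, -190]ᵀ.
det = 605·15 − 71² = 4034.
α = ((-1456)·15 − 71·(-190))/4034 = -4175/2017; β = (605·(-190) − 71·(-1456))/4034 = -5787/2017.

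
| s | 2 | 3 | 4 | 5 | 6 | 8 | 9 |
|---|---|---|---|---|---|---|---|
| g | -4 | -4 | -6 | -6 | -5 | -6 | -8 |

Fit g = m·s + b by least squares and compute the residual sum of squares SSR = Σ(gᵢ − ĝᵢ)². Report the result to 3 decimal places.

From the data, Σs·s = 235, Σs = 37, Σ1 = 7.
And Σs·g = -224, Σg = -39.
So XᵀX·[m, b]ᵀ = Xᵀg: [[235, 37]; [37, 7]]·[m, b]ᵀ = [-224, -39]ᵀ.
Determinant 235·7 − 37² = 276.
m = ((-224)·7 − 37·(-39))/276 = -125/276; b = (235·(-39) − 37·(-224))/276 = -877/276.
Residuals: 1/12, 37/69, -93/92, -77/138, 247/276, 221/276, -103/138; SSR = 1001/276.

SSR = 3.627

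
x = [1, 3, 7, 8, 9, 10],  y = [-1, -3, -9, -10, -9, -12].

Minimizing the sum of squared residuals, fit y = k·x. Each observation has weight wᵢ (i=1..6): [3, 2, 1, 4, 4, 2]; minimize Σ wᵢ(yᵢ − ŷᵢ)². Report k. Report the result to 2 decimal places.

k = -1.14

The normal equations are: 850·k = -968.
(Σwᵢ·x·x = 850, Σwᵢ·x·y = -968.)
k = (-968)/850 = -1.13882.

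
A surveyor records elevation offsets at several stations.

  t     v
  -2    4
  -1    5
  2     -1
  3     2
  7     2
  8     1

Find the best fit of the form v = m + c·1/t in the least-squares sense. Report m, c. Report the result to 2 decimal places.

Entries of AᵀA: Σ1 = 6, Σ1/t = -67/168, Σ1/t·1/t = 46489/28224.
For Aᵀv: Σv = 13, Σ1/t·v = -1079/168.
Normal equations: [[6, -67/168]; [-67/168, 46489/28224]]·[m, c]ᵀ = [13, -1079/168]ᵀ.
det = 6·(46489/28224) − (-67/168)² = 274445/28224.
m = (13·(46489/28224) − (-67/168)·(-1079/168))/(274445/28224) = 532064/274445; c = (6·(-1079/168) − (-67/168)·13)/(274445/28224) = -941304/274445.

m = 1.94, c = -3.43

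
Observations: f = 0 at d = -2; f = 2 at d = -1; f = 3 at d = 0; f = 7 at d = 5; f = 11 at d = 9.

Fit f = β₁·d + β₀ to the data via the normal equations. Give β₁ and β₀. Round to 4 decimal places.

Sums needed: Σd·d = 111, Σd = 11, Σ1 = 5.
And Σd·f = 132, Σf = 23.
Eliminating β₀: 5·(row 1) − 11·(row 2) gives 434·β₁ = 5·132 − 11·23 = 407, so β₁ = 407/434.
Then β₀ = (23 − 11·(407/434))/5 = 1101/434.

β₁ = 0.9378, β₀ = 2.5369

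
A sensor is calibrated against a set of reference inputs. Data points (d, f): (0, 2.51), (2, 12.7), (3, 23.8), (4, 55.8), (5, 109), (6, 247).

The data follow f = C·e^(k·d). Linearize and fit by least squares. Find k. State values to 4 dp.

With ln fᵢ as the transformed response and dᵢ as the regressor:
AᵀA = [[90.0000, 20.0000]; [20.0000, 6]], rhs = [87.1924, 20.8541]ᵀ  (here Σd = 20.0000, Σ(d)² = 90.0000, Σln f = 20.8541, Σd·ln f = 87.1924).
Δ = 90.0000·6 − (20.0000)² = 140.0000; k = (87.1924·6 − 20.0000·20.8541)/140.0000 = 0.75766, ln C = (90.0000·20.8541 − 20.0000·87.1924)/140.0000 = 0.95013.

k = 0.7577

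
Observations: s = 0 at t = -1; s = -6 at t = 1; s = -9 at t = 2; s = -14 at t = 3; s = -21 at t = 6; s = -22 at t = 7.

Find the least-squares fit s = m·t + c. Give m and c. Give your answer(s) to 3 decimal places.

m = -2.826, c = -3.522

MᵀM·[m, c]ᵀ = Mᵀs reads: 100·m + 18·c = -346;  18·m + 6·c = -72.
det = 100·6 − 18² = 276.
m = ((-346)·6 − 18·(-72))/276 = -65/23; c = (100·(-72) − 18·(-346))/276 = -81/23.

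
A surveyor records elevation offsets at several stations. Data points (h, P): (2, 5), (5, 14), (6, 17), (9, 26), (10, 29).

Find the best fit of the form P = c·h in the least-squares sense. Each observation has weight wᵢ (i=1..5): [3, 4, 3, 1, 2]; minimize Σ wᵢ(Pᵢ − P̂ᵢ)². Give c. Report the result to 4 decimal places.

Compute the Gram sums: Σwᵢ·h·h = 501.
And Σwᵢ·h·P = 1430.
Normal equations: [[501]]·[c]ᵀ = [1430]ᵀ.
Hence c = 1430 / 501 ≈ 2.85429.

c = 2.8543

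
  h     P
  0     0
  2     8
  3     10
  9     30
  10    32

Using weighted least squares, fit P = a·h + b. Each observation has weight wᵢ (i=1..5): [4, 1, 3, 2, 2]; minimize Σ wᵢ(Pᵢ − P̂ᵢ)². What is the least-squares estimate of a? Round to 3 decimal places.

a = 3.237

The normal system MᵀWM·[a, b]ᵀ = MᵀWP is [[393, 49]; [49, 12]]·[a, b]ᵀ = [1286, 162]ᵀ.
det = 393·12 − 49² = 2315.
a = (1286·12 − 49·162)/2315 = 7494/2315; b = (393·162 − 49·1286)/2315 = 652/2315.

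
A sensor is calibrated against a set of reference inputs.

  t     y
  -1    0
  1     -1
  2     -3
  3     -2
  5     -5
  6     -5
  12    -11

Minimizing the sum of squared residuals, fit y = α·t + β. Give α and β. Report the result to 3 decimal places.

α = -0.852, β = -0.450

The normal system MᵀM·[α, β]ᵀ = Mᵀy is [[220, 28]; [28, 7]]·[α, β]ᵀ = [-200, -27]ᵀ.
Δ = 220·7 − 28² = 756.
α = ((-200)·7 − 28·(-27))/756 = -23/27; β = (220·(-27) − 28·(-200))/756 = -85/189.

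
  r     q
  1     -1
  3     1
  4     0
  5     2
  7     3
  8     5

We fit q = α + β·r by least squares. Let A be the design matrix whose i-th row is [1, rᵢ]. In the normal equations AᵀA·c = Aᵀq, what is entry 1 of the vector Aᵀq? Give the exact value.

10

Entry 1 ↔ basis 1, so (Aᵀq)_{1} = Σᵢ qᵢ = (1)·(-1) + (1)·(1) + (1)·(0) + (1)·(2) + (1)·(3) + (1)·(5) = 10.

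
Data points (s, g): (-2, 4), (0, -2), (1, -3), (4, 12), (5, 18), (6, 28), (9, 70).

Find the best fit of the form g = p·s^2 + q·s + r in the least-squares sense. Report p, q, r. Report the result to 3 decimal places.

Compute the Gram sums: Σs^2·s^2 = 8755, Σs^2·s = 1127, Σs^2 = 163, Σs·s = 163, Σs = 23, Σ1 = 7.
Right-hand side: Σs^2·g = 7333, Σs·g = 925, Σg = 127.
Normal equations: [[8755, 1127, 163]; [1127, 163, 23]; [163, 23, 7]]·[p, q, r]ᵀ = [7333, 925, 127]ᵀ.
Inverting the 3×3 Gram matrix, [p, q, r]ᵀ = [2000/2037, -10201/12222, -24169/12222]ᵀ.

p = 0.982, q = -0.835, r = -1.977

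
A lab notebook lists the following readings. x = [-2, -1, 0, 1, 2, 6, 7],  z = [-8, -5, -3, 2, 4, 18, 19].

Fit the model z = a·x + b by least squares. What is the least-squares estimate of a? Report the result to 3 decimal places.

a = 3.131

Normal-equation sums: Σx·x = 95, Σx = 13, Σ1 = 7.
Right-hand side: Σx·z = 272, Σz = 27.
So AᵀA·[a, b]ᵀ = Aᵀz: [[95, 13]; [13, 7]]·[a, b]ᵀ = [272, 27]ᵀ.
Δ = 95·7 − 13² = 496.
a = (272·7 − 13·27)/496 = 1553/496; b = (95·27 − 13·272)/496 = -971/496.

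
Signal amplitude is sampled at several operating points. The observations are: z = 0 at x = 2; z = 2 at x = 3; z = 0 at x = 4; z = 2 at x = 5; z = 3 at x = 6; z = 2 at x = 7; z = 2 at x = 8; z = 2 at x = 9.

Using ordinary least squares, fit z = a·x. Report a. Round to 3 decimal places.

Entries of AᵀA: Σx·x = 284.
Right-hand side: Σx·z = 82.
AᵀA·[a]ᵀ = Aᵀz becomes [[284]]·[a]ᵀ = [82]ᵀ.
Hence a = 82 / 284 ≈ 0.288732.

a = 0.289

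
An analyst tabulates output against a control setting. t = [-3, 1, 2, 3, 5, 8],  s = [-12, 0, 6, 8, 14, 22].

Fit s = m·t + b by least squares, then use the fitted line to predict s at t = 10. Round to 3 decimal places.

ŝ = 29.250

Forming AᵀA = [[112, 16]; [16, 6]] and Aᵀs = [318, 38]ᵀ gives AᵀA·[m, b]ᵀ = Aᵀs.
Eliminating b: 6·(row 1) − 16·(row 2) gives 416·m = 6·318 − 16·38 = 1300, so m = 25/8.
Then b = (38 − 16·(25/8))/6 = -2.
At t = 10: ŝ = (25/8)·(10) + (-2)·(1) = 117/4.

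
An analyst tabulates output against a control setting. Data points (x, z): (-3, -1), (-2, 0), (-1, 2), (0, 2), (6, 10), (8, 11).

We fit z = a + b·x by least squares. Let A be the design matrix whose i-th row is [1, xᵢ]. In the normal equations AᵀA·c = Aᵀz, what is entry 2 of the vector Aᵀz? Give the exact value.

149

Entry 2 ↔ basis x, so (Aᵀz)_{2} = Σᵢ (x)·zᵢ = (-3)·(-1) + (-2)·(0) + (-1)·(2) + (0)·(2) + (6)·(10) + (8)·(11) = 149.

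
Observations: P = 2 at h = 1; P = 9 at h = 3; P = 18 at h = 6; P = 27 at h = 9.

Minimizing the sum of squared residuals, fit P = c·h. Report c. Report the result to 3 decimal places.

c = 2.992

Compute the Gram sums: Σh·h = 127.
And Σh·P = 380.
c = 380/127 = 2.99213.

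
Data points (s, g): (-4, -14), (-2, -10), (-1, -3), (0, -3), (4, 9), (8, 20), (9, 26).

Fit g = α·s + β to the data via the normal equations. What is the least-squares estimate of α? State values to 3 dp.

α = 2.981

Normal-equation sums: Σs·s = 182, Σs = 14, Σ1 = 7.
And Σs·g = 509, Σg = 25.
Eliminating β: 7·(row 1) − 14·(row 2) gives 1078·α = 7·509 − 14·25 = 3213, so α = 459/154.
Then β = (25 − 14·(459/154))/7 = -184/77.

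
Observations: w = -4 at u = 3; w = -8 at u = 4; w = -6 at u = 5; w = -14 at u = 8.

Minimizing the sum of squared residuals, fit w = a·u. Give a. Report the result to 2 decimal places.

Setting ∂/∂a … = 0 gives: 114·a = -186.
(Σu·u = 114, Σu·w = -186.)
a = (-186)/114 = -1.63158.

a = -1.63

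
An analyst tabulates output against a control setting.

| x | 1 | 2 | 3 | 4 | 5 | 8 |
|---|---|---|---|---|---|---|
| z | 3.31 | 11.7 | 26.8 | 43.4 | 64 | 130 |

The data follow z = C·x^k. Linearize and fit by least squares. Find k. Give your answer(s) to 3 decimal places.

With ln zᵢ as the transformed response and ln xᵢ as the regressor:
Σln x = 6.8669, Σ(ln x)² = 10.5236, Σln z = 19.7418, Σln x·ln z = 27.3597.
Equations: 10.5236·k + 6.8669·ln C = 27.3597;  6.8669·k + 6·ln C = 19.7418.
Solving (det = 15.9867): k = 1.78852, ln C = 1.24336.

k = 1.789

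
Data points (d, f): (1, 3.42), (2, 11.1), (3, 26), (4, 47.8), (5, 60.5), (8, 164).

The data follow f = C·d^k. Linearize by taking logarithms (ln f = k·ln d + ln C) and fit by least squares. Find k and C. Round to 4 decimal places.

k = 1.8644, C = 3.2989

Taking logs, ln f = k·ln d + ln C, so regress ln f on ln d.
Σln d = 6.8669, Σ(ln d)² = 10.5236, Σln f = 19.9642, Σln d·ln f = 27.8164.
Equations: 10.5236·k + 6.8669·ln C = 27.8164;  6.8669·k + 6·ln C = 19.9642.
Slope k = (n·Σln d·ln f − Σln d·Σln f)/(n·Σ(ln d)² − (Σln d)²) = (6·27.8164 − 6.8669·19.9642)/15.9867 = 1.86439; ln C = (Σln f − k·Σln d)/n = 1.19359, so C = exp(1.19359) = 3.29891.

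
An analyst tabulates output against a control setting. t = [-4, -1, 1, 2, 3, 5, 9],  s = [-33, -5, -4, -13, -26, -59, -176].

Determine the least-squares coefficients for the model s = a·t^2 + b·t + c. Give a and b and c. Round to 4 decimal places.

a = -2.0427, b = -0.8326, c = -3.3801

With design matrix M, MᵀM = [[7541, 825, 137]; [825, 137, 15]; [137, 15, 7]] and Mᵀs = [-16554, -1850, -316]ᵀ.
Row-reducing yields a = -812033/397529, b = -330995/397529, c = -1343674/397529.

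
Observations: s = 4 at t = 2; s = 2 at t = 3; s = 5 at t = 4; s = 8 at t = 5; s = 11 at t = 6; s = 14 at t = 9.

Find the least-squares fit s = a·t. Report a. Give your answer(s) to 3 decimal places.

MᵀM·[a]ᵀ = Mᵀs reads: 171·a = 266.
(Σt·t = 171, Σt·s = 266.)
Hence a = 266 / 171 ≈ 1.55556.

a = 1.556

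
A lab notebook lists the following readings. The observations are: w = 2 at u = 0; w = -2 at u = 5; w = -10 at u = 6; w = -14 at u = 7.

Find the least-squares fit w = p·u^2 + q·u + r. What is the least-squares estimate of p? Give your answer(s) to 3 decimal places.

Normal-equation sums: Σu^2·u^2 = 4322, Σu^2·u = 684, Σu^2 = 110, Σu·u = 110, Σu = 18, Σ1 = 4.
For Xᵀw: Σu^2·w = -1096, Σu·w = -168, Σw = -24.
XᵀX·[p, q, r]ᵀ = Xᵀw becomes [[4322, 684, 110]; [684, 110, 18]; [110, 18, 4]]·[p, q, r]ᵀ = [-1096, -168, -24]ᵀ.
Row-reducing yields p = -326/473, q = 1146/473, r = 970/473.

p = -0.689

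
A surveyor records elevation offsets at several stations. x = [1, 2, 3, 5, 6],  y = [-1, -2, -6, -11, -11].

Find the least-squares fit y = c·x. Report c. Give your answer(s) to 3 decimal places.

c = -1.920

From the data, Σx·x = 75.
Moment sums: Σx·y = -144.
Hence c = -144 / 75 ≈ -1.92.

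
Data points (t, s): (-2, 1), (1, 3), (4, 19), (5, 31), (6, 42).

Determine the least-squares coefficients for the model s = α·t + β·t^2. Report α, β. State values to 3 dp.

Entries of MᵀM: Σt·t = 82, Σt·t^2 = 398, Σt^2·t^2 = 2194.
Right-hand side: Σt·s = 484, Σt^2·s = 2598.
MᵀM·[α, β]ᵀ = Mᵀs becomes [[82, 398]; [398, 2194]]·[α, β]ᵀ = [484, 2598]ᵀ.
det = 82·2194 − 398² = 21504.
α = (484·2194 − 398·2598)/21504 = 6973/5376; β = (82·2598 − 398·484)/21504 = 5101/5376.

α = 1.297, β = 0.949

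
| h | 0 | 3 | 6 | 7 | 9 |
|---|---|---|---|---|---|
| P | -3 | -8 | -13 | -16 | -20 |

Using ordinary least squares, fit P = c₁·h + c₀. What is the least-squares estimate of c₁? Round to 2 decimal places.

c₁ = -1.88

Sums needed: Σh·h = 175, Σh = 25, Σ1 = 5.
Right-hand side: Σh·P = -394, ΣP = -60.
Normal equations: [[175, 25]; [25, 5]]·[c₁, c₀]ᵀ = [-394, -60]ᵀ.
Determinant 175·5 − 25² = 250.
c₁ = ((-394)·5 − 25·(-60))/250 = -47/25; c₀ = (175·(-60) − 25·(-394))/250 = -13/5.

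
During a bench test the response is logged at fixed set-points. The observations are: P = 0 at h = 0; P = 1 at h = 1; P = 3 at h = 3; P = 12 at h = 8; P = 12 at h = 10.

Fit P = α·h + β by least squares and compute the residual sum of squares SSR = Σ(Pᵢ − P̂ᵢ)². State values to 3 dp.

SSR = 4.311

With design matrix A, AᵀA = [[174, 22]; [22, 5]] and AᵀP = [226, 28]ᵀ.
Eliminating β: 5·(row 1) − 22·(row 2) gives 386·α = 5·226 − 22·28 = 514, so α = 257/193.
Then β = (28 − 22·(257/193))/5 = -50/193.
Residuals: 50/193, -14/193, -142/193, 310/193, -204/193; SSR = 832/193.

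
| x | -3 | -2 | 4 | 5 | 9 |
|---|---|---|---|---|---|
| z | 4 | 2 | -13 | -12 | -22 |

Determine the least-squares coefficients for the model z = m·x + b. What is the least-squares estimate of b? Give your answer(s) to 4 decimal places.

Forming MᵀM = [[135, 13]; [13, 5]] and Mᵀz = [-326, -41]ᵀ gives MᵀM·[m, b]ᵀ = Mᵀz.
Eliminating b: 5·(row 1) − 13·(row 2) gives 506·m = 5·(-326) − 13·(-41) = -1097, so m = -1097/506.
Then b = ((-41) − 13·(-1097/506))/5 = -1297/506.

b = -2.5632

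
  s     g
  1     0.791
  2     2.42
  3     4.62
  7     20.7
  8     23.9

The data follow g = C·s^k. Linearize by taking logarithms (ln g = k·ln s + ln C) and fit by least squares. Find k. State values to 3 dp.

k = 1.662

With ln gᵢ as the transformed response and ln sᵢ as the regressor:
Σln s = 5.8171, Σ(ln s)² = 9.7980, Σln g = 8.3837, Σln s·ln g = 14.7902.
Equations: 9.7980·k + 5.8171·ln C = 14.7902;  5.8171·k + 5·ln C = 8.3837.
Slope k = (n·Σln s·ln g − Σln s·Σln g)/(n·Σ(ln s)² − (Σln s)²) = (5·14.7902 − 5.8171·8.3837)/15.1514 = 1.66200; ln C = (Σln g − k·Σln s)/n = -0.25687.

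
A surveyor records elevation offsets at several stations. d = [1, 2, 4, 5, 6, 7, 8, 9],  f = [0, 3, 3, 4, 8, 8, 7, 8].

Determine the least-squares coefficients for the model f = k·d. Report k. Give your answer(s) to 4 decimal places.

Sums needed: Σd·d = 276.
Moment sums: Σd·f = 270.
Normal equations: [[276]]·[k]ᵀ = [270]ᵀ.
k = 270/276 = 0.978261.

k = 0.9783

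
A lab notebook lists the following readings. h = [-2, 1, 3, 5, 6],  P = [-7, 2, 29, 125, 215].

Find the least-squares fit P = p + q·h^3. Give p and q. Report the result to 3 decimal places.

Forming XᵀX = [[5, 361]; [361, 63075]] and XᵀP = [364, 62906]ᵀ gives XᵀX·[p, q]ᵀ = XᵀP.
det = 5·63075 − 361² = 185054.
p = (364·63075 − 361·62906)/185054 = 125117/92527; q = (5·62906 − 361·364)/185054 = 91563/92527.

p = 1.352, q = 0.990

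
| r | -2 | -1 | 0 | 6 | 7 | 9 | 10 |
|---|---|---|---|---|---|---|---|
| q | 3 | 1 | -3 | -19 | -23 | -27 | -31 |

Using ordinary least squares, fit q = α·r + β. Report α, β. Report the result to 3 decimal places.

α = -2.816, β = -2.475

AᵀA·[α, β]ᵀ = Aᵀq reads: 271·α + 29·β = -835;  29·α + 7·β = -99.
det = 271·7 − 29² = 1056.
α = ((-835)·7 − 29·(-99))/1056 = -1487/528; β = (271·(-99) − 29·(-835))/1056 = -1307/528.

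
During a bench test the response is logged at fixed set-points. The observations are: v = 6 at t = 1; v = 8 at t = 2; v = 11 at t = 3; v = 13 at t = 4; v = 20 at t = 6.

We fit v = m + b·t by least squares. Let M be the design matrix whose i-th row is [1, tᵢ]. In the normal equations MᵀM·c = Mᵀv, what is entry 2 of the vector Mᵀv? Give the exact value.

Entry 2 ↔ basis t, so (Mᵀv)_{2} = Σᵢ (t)·vᵢ = (1)·(6) + (2)·(8) + (3)·(11) + (4)·(13) + (6)·(20) = 227.

227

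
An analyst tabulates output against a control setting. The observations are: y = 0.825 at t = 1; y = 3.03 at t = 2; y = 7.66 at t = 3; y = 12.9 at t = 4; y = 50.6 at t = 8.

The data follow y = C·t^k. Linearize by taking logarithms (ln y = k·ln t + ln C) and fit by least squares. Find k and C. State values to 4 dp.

k = 1.9919, C = 0.8123

Taking logs, ln y = k·ln t + ln C, so regress ln y on ln t.
Σln t = 5.2575, Σ(ln t)² = 7.9333, Σln y = 9.4334, Σln t·ln y = 14.7099.
Equations: 7.9333·k + 5.2575·ln C = 14.7099;  5.2575·k + 5·ln C = 9.4334.
Δ = 7.9333·5 − (5.2575)² = 12.0252; k = (14.7099·5 − 5.2575·9.4334)/12.0252 = 1.99194, ln C = (7.9333·9.4334 − 5.2575·14.7099)/12.0252 = -0.20784, so C = exp(-0.20784) = 0.81233.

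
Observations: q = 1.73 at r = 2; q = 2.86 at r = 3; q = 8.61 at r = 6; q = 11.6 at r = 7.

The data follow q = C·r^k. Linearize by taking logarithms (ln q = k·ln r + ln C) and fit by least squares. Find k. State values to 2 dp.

k = 1.52

Linearized form: ln q = k·ln r + ln C. From the 4 transformed points,
Over the data: Σln r = 5.5294, Σ(ln r)² = 8.6844, Σln q = 6.2029, Σln r·ln q = 10.1613.
Normal system: [[8.6844, 5.5294]; [5.5294, 4]]·[k, ln C]ᵀ = [10.1613, 6.2029]ᵀ.
Δ = 8.6844·4 − (5.5294)² = 4.1629; k = (10.1613·4 − 5.5294·6.2029)/4.1629 = 1.52466, ln C = (8.6844·6.2029 − 5.5294·10.1613)/4.1629 = -0.55690.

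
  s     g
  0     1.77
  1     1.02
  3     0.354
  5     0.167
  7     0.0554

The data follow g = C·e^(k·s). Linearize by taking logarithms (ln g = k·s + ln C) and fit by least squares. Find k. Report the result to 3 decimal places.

Linearized form: ln g = k·s + ln C. From the 5 transformed points,
AᵀA = [[84.0000, 16.0000]; [16.0000, 5]], rhs = [-32.2966, -5.1306]ᵀ  (here Σs = 16.0000, Σ(s)² = 84.0000, Σln g = -5.1306, Σs·ln g = -32.2966).
Slope k = (n·Σs·ln g − Σs·Σln g)/(n·Σ(s)² − (Σs)²) = (5·-32.2966 − 16.0000·-5.1306)/164.0000 = -0.48411; ln C = (Σln g − k·Σs)/n = 0.52301.

k = -0.484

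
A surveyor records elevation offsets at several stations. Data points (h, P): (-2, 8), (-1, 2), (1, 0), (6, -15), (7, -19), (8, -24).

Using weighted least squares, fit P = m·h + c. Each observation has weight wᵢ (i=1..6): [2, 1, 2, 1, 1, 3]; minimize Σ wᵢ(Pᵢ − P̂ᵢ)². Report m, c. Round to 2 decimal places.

m = -3.10, c = 1.73

The normal system AᵀWA·[m, c]ᵀ = AᵀWP is [[288, 34]; [34, 10]]·[m, c]ᵀ = [-833, -88]ᵀ.
det = 288·10 − 34² = 1724.
m = ((-833)·10 − 34·(-88))/1724 = -2669/862; c = (288·(-88) − 34·(-833))/1724 = 1489/862.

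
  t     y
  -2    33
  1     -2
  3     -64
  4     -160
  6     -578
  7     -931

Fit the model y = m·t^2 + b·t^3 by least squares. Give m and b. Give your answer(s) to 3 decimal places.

Forming AᵀA = [[4051, 25819]; [25819, 169195]] and Aᵀy = [-69433, -456415]ᵀ gives AᵀA·[m, b]ᵀ = Aᵀy.
Δ = 4051·169195 − 25819² = 18788184.
m = ((-69433)·169195 − 25819·(-456415))/18788184 = 6077075/3131364; b = (4051·(-456415) − 25819·(-69433))/18788184 = -9374423/3131364.

m = 1.941, b = -2.994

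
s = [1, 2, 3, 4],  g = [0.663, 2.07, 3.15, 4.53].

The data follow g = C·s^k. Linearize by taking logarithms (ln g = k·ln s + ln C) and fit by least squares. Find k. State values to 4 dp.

k = 1.3796

Let Y = ln g. Fitting Y = k·ln s + ln C by least squares:
Σln s = 3.1781, Σ(ln s)² = 3.6092, Σln g = 2.9747, Σln s·ln g = 3.8592.
Equations: 3.6092·k + 3.1781·ln C = 3.8592;  3.1781·k + 4·ln C = 2.9747.
Solving (det = 4.3368): k = 1.37955, ln C = -0.35240.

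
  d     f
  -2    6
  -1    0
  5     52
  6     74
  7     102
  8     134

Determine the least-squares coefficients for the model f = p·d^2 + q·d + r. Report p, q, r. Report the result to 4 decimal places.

p = 2.0948, q = 0.2003, r = -1.9289

Normal-equation sums: Σd^2·d^2 = 8435, Σd^2·d = 1187, Σd^2 = 179, Σd·d = 179, Σd = 23, Σ1 = 6.
Moment sums: Σd^2·f = 17562, Σd·f = 2478, Σf = 368.
Inverting the 3×3 Gram matrix, [p, q, r]ᵀ = [6343/3028, 3033/15140, -7301/3785]ᵀ.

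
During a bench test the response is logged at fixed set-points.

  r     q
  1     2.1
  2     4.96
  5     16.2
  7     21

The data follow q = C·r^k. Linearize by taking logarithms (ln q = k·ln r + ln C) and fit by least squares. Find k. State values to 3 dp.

Let Y = ln q. Fitting Y = k·ln r + ln C by least squares:
Σln r = 4.2485, Σ(ln r)² = 6.8573, Σln q = 8.1729, Σln r·ln q = 11.5167.
Normal system: [[6.8573, 4.2485]; [4.2485, 4]]·[k, ln C]ᵀ = [11.5167, 8.1729]ᵀ.
Solving (det = 9.3795): k = 1.20947, ln C = 0.75861.

k = 1.209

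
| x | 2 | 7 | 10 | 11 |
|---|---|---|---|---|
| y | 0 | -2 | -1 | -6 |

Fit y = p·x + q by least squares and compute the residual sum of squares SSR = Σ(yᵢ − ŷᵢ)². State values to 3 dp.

SSR = 10.418

The normal system MᵀM·[p, q]ᵀ = Mᵀy is [[274, 30]; [30, 4]]·[p, q]ᵀ = [-90, -9]ᵀ.
Δ = 274·4 − 30² = 196.
p = ((-90)·4 − 30·(-9))/196 = -45/98; q = (274·(-9) − 30·(-90))/196 = 117/98.
Residuals: -27/98, 1/49, 235/98, -15/7; SSR = 1021/98.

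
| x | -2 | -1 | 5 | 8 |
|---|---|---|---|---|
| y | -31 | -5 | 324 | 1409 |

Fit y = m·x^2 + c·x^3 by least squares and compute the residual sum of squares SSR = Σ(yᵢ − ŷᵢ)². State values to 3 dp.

SSR = 2.163

The normal equations are: 4738·m + 35860·c = 98147;  35860·m + 277834·c = 762161.
(Σx^2·x^2 = 4738, Σx^2·x^3 = 35860, Σx^3·x^3 = 277834, Σx^2·y = 98147, Σx^3·y = 762161.)
Eliminating c: 277834·(row 1) − 35860·(row 2) gives 30437892·m = 277834·98147 − 35860·762161 = -62519862, so m = -10419977/5072982.
Then c = (762161 − 35860·(-10419977/5072982))/277834 = 15261233/5072982.
Residuals: 1084555/845497, 158150/2536491, -1754266/2536491, 479435/2536491; SSR = 1829122/845497.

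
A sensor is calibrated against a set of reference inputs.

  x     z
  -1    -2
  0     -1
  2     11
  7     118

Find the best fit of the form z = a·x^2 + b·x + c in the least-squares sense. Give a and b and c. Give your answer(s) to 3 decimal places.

a = 2.129, b = 2.182, c = -1.598

Setting ∂/∂a … = 0 gives: 2418·a + 350·b + 54·c = 5824;  350·a + 54·b + 8·c = 850;  54·a + 8·b + 4·c = 126.
Row-reducing yields a = 5979/2809, b = 6128/2809, c = -4489/2809.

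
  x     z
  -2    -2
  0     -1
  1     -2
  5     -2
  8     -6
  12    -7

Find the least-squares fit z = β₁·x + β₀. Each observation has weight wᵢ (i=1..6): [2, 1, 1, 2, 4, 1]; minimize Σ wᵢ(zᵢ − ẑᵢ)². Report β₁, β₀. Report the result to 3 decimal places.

β₁ = -0.428, β₀ = -1.833

Forming MᵀWM = [[459, 51]; [51, 11]] and MᵀWz = [-290, -42]ᵀ gives MᵀWM·[β₁, β₀]ᵀ = MᵀWz.
Eliminating β₀: 11·(row 1) − 51·(row 2) gives 2448·β₁ = 11·(-290) − 51·(-42) = -1048, so β₁ = -131/306.
Then β₀ = ((-42) − 51·(-131/306))/11 = -11/6.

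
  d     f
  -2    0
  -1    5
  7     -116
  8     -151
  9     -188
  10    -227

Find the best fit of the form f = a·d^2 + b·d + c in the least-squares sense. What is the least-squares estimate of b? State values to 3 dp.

Forming MᵀM = [[23075, 2575, 299]; [2575, 299, 31]; [299, 31, 6]] and Mᵀf = [-53271, -5987, -677]ᵀ gives MᵀM·[a, b, c]ᵀ = Mᵀf.
Row-reducing yields a = -1978/987, b = -3019/987, c = 934/329.

b = -3.059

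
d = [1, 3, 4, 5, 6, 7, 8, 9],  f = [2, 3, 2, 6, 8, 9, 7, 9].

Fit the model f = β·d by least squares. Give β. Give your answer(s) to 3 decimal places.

Entries of AᵀA: Σd·d = 281.
Right-hand side: Σd·f = 297.
AᵀA·[β]ᵀ = Aᵀf becomes [[281]]·[β]ᵀ = [297]ᵀ.
β = 297/281 = 1.05694.

β = 1.057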